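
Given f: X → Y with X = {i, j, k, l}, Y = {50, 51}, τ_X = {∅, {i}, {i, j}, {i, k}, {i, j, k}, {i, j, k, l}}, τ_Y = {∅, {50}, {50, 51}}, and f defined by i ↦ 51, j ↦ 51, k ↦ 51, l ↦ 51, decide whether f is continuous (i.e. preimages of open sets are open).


f IS continuous.

Compute f^{-1}(U) for each U ∈ τ_Y:
  U = ∅: f^{-1}(U) = ∅ ∈ τ_X ✓.
  U = {50}: f^{-1}(U) = ∅ ∈ τ_X ✓.
  U = {50, 51}: f^{-1}(U) = {i, j, k, l} ∈ τ_X ✓.
Every preimage lies in τ_X, so f IS continuous.


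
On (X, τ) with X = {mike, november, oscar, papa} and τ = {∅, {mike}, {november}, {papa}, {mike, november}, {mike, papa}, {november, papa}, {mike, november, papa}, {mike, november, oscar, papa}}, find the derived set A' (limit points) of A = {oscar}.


A' = ∅

For each x ∈ X, list the open sets U ∈ τ with x ∈ U, then check whether U ∩ (A ∖ {x}) ≠ ∅ for every such U.
  x = mike: open {mike} ∋ x has {mike} ∩ (A ∖ {mike}) = ∅, so x is NOT a limit point.
  x = november: open {november} ∋ x has {november} ∩ (A ∖ {november}) = ∅, so x is NOT a limit point.
  x = oscar: open {mike, november, oscar, papa} ∋ x has {mike, november, oscar, papa} ∩ (A ∖ {oscar}) = ∅, so x is NOT a limit point.
  x = papa: open {papa} ∋ x has {papa} ∩ (A ∖ {papa}) = ∅, so x is NOT a limit point.
Collecting: A' = ∅.


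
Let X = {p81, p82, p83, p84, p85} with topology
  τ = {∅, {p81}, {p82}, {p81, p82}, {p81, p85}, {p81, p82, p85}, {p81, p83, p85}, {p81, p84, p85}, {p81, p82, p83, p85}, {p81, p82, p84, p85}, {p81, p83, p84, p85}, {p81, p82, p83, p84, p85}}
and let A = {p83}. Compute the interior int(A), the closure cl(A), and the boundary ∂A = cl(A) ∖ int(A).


int(A) = ∅, cl(A) = {p83}, ∂A = {p83}.

Closed sets in (X, τ) are complements of opens:
  closed(X, τ) = {∅, {p82}, {p83}, {p84}, {p82, p83}, {p82, p84}, {p83, p84}, {p82, p83, p84}, {p83, p84, p85}, {p81, p83, p84, p85}, {p82, p83, p84, p85}, {p81, p82, p83, p84, p85}}.
int(A) = ⋃ {U ∈ τ : U ⊆ A}. Opens contained in A: ∅.
Taking the union of these: int(A) = ∅.
cl(A) = ⋂ {C closed : A ⊆ C}. Closed sets containing A: {p83}, {p82, p83}, {p83, p84}, {p82, p83, p84}, {p83, p84, p85}, {p81, p83, p84, p85}, {p82, p83, p84, p85}, {p81, p82, p83, p84, p85}.
Intersecting these: cl(A) = {p83}.
∂A = cl(A) ∖ int(A) = {p83} ∖ ∅ = {p83}.


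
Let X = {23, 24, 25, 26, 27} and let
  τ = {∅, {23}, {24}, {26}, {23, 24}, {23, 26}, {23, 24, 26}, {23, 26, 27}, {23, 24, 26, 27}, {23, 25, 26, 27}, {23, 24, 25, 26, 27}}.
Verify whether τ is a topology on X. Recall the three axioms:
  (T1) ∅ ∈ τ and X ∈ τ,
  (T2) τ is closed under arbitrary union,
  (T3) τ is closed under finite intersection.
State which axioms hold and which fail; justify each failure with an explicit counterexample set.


τ is NOT a topology on X.

Axiom (T1): ∅ ∈ τ? Yes; X ∈ τ? Yes.
Axiom (T2/T3): check pairwise unions and intersections of members of τ.
Counterexample for (T2): {24} ∪ {26} = {24, 26} ∉ τ. Therefore τ is NOT a topology.


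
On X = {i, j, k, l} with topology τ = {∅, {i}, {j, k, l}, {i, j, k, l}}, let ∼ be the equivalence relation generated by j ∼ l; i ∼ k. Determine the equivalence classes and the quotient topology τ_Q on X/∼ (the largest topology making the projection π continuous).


X/∼ = {[i=k], [j=l]}; |τ_Q| = 2.

Equivalence classes: [i=k], [j=l].
Quotient map π: X → X/∼ sends i ↦ [i=k], j ↦ [j=l], k ↦ [i=k], l ↦ [j=l].
For each subset V ⊆ X/∼, compute π^{-1}(V) ⊆ X and check whether π^{-1}(V) ∈ τ. V is open in τ_Q iff π^{-1}(V) ∈ τ.
  V = {}: π^{-1}(V) = ∅ ∈ τ ✓.
  V = {[i=k]}: π^{-1}(V) = {i, k} ∉ τ ✗.
  V = {[j=l]}: π^{-1}(V) = {j, l} ∉ τ ✗.
  V = {[i=k], [j=l]}: π^{-1}(V) = {i, j, k, l} ∈ τ ✓.
Open sets in the quotient: τ_Q = {{}, {[i=k], [j=l]}} (2 elements).


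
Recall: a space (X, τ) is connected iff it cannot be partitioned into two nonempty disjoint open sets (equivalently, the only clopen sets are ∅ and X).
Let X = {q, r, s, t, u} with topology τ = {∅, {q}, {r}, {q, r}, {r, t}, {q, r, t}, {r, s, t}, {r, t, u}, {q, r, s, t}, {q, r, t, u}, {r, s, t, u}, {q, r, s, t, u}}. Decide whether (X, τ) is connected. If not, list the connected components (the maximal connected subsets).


(X, τ) is disconnected; components = [{q}, {r, s, t, u}].

Find clopen sets (U ∈ τ with X ∖ U ∈ τ):
  U = ∅, X ∖ U = {q, r, s, t, u} — both open, so U is clopen.
  U = {q}, X ∖ U = {r, s, t, u} — both open, so U is clopen.
  U = {r, s, t, u}, X ∖ U = {q} — both open, so U is clopen.
  U = {q, r, s, t, u}, X ∖ U = ∅ — both open, so U is clopen.
Nontrivial clopen(s) exist: e.g. {q}. So (X, τ) is disconnected.
Compute connected components by grouping points that agree on all clopens:
  component: {q}
  component: {r, s, t, u}


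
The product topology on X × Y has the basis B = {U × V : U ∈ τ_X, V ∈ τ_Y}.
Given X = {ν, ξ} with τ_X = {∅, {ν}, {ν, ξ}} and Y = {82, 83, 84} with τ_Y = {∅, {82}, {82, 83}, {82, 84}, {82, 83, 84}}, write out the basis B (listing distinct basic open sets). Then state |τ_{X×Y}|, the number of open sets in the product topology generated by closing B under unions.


Basis B = {∅ × ∅, {ν} × {82}, {ν} × {82, 83}, {ν} × {82, 84}, {ν, ξ} × {82}, {ν} × {82, 83, 84}, {ν, ξ} × {82, 83}, {ν, ξ} × {82, 84}, {ν, ξ} × {82, 83, 84}}; |τ_{X×Y}| = 14.

Enumerate products U × V with U ∈ τ_X, V ∈ τ_Y (deduplicated):
  ∅ × ∅ = {} (∅)
  {ν} × {82} = {(ν,82)}
  {ν} × {82, 83} = {(ν,82), (ν,83)}
  {ν} × {82, 84} = {(ν,82), (ν,84)}
  {ν, ξ} × {82} = {(ν,82), (ξ,82)}
  {ν} × {82, 83, 84} = {(ν,82), (ν,83), (ν,84)}
  {ν, ξ} × {82, 83} = {(ν,82), (ν,83), (ξ,82), (ξ,83)}
  {ν, ξ} × {82, 84} = {(ν,82), (ν,84), (ξ,82), (ξ,84)}
  {ν, ξ} × {82, 83, 84} = {(ν,82), (ν,83), (ν,84), (ξ,82), (ξ,83), (ξ,84)}
These 9 distinct sets form the basis B.
Close under arbitrary unions to get τ_{X×Y}; counting gives |τ_{X×Y}| = 14.


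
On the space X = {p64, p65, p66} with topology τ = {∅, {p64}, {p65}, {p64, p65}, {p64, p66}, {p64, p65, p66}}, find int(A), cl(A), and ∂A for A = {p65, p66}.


int(A) = {p65}, cl(A) = {p65, p66}, ∂A = {p66}.

Closed sets in (X, τ) are complements of opens:
  closed(X, τ) = {∅, {p65}, {p66}, {p64, p66}, {p65, p66}, {p64, p65, p66}}.
int(A) = ⋃ {U ∈ τ : U ⊆ A}. Opens contained in A: ∅, {p65}.
Taking the union of these: int(A) = {p65}.
cl(A) = ⋂ {C closed : A ⊆ C}. Closed sets containing A: {p65, p66}, {p64, p65, p66}.
Intersecting these: cl(A) = {p65, p66}.
∂A = cl(A) ∖ int(A) = {p65, p66} ∖ {p65} = {p66}.


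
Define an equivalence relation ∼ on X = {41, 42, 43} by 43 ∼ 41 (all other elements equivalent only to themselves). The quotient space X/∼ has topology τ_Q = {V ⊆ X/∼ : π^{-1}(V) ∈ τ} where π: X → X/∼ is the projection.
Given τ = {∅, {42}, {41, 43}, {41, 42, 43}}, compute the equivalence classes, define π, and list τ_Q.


X/∼ = {[41=43], [42]}; |τ_Q| = 4.

Equivalence classes: [41=43], [42].
Quotient map π: X → X/∼ sends 41 ↦ [41=43], 42 ↦ [42], 43 ↦ [41=43].
For each subset V ⊆ X/∼, compute π^{-1}(V) ⊆ X and check whether π^{-1}(V) ∈ τ. V is open in τ_Q iff π^{-1}(V) ∈ τ.
  V = {}: π^{-1}(V) = ∅ ∈ τ ✓.
  V = {[41=43]}: π^{-1}(V) = {41, 43} ∈ τ ✓.
  V = {[42]}: π^{-1}(V) = {42} ∈ τ ✓.
  V = {[41=43], [42]}: π^{-1}(V) = {41, 42, 43} ∈ τ ✓.
Open sets in the quotient: τ_Q = {{}, {[41=43]}, {[42]}, {[41=43], [42]}} (4 elements).


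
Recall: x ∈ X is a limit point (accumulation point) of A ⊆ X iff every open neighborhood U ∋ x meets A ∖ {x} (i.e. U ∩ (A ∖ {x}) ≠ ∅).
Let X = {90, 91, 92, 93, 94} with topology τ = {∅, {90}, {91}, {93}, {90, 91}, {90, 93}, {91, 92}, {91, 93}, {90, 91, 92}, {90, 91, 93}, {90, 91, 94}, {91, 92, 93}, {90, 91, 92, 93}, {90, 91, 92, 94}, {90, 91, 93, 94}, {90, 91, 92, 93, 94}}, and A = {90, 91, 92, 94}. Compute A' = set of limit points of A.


A' = {92, 94}

For each x ∈ X, list the open sets U ∈ τ with x ∈ U, then check whether U ∩ (A ∖ {x}) ≠ ∅ for every such U.
  x = 90: open {90} ∋ x has {90} ∩ (A ∖ {90}) = ∅, so x is NOT a limit point.
  x = 91: open {91} ∋ x has {91} ∩ (A ∖ {91}) = ∅, so x is NOT a limit point.
  x = 92: opens ∋ x are {91, 92}, {90, 91, 92}, {91, 92, 93}, {90, 91, 92, 93}, {90, 91, 92, 94}, {90, 91, 92, 93, 94}; each meets A ∖ {92}, so x IS a limit point.
  x = 93: open {93} ∋ x has {93} ∩ (A ∖ {93}) = ∅, so x is NOT a limit point.
  x = 94: opens ∋ x are {90, 91, 94}, {90, 91, 92, 94}, {90, 91, 93, 94}, {90, 91, 92, 93, 94}; each meets A ∖ {94}, so x IS a limit point.
Collecting: A' = {92, 94}.


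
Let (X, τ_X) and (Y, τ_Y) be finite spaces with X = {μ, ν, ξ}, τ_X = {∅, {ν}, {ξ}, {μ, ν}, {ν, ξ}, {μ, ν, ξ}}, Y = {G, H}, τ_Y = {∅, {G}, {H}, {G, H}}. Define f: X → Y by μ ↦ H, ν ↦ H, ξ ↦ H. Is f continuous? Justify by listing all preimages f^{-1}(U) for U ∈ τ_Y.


f IS continuous.

Compute f^{-1}(U) for each U ∈ τ_Y:
  U = ∅: f^{-1}(U) = ∅ ∈ τ_X ✓.
  U = {G}: f^{-1}(U) = ∅ ∈ τ_X ✓.
  U = {H}: f^{-1}(U) = {μ, ν, ξ} ∈ τ_X ✓.
  U = {G, H}: f^{-1}(U) = {μ, ν, ξ} ∈ τ_X ✓.
Every preimage lies in τ_X, so f IS continuous.


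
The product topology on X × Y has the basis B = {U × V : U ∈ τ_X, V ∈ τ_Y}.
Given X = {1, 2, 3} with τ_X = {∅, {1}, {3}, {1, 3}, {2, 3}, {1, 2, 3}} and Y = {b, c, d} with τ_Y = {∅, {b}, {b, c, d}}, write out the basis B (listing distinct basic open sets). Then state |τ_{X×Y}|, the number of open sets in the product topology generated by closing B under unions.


Basis B = {∅ × ∅, {1} × {b}, {3} × {b}, {1, 3} × {b}, {2, 3} × {b}, {1} × {b, c, d}, {1, 2, 3} × {b}, {3} × {b, c, d}, {1, 3} × {b, c, d}, {2, 3} × {b, c, d}, {1, 2, 3} × {b, c, d}}; |τ_{X×Y}| = 18.

Enumerate products U × V with U ∈ τ_X, V ∈ τ_Y (deduplicated):
  ∅ × ∅ = {} (∅)
  {1} × {b} = {(1,b)}
  {3} × {b} = {(3,b)}
  {1, 3} × {b} = {(1,b), (3,b)}
  {2, 3} × {b} = {(2,b), (3,b)}
  {1} × {b, c, d} = {(1,b), (1,c), (1,d)}
  {1, 2, 3} × {b} = {(1,b), (2,b), (3,b)}
  {3} × {b, c, d} = {(3,b), (3,c), (3,d)}
  {1, 3} × {b, c, d} = {(1,b), (1,c), (1,d), (3,b), (3,c), (3,d)}
  {2, 3} × {b, c, d} = {(2,b), (2,c), (2,d), (3,b), (3,c), (3,d)}
  {1, 2, 3} × {b, c, d} = {(1,b), (1,c), (1,d), (2,b), (2,c), (2,d), (3,b), (3,c), (3,d)}
These 11 distinct sets form the basis B.
Close under arbitrary unions to get τ_{X×Y}; counting gives |τ_{X×Y}| = 18.


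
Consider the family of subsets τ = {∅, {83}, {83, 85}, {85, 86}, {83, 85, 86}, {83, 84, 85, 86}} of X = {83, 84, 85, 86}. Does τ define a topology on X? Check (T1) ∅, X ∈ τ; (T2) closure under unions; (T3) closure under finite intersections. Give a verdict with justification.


τ is NOT a topology on X.

Axiom (T1): ∅ ∈ τ? Yes; X ∈ τ? Yes.
Axiom (T2/T3): check pairwise unions and intersections of members of τ.
Counterexample for (T3): {83, 85} ∩ {85, 86} = {85} ∉ τ. Therefore τ is NOT a topology.


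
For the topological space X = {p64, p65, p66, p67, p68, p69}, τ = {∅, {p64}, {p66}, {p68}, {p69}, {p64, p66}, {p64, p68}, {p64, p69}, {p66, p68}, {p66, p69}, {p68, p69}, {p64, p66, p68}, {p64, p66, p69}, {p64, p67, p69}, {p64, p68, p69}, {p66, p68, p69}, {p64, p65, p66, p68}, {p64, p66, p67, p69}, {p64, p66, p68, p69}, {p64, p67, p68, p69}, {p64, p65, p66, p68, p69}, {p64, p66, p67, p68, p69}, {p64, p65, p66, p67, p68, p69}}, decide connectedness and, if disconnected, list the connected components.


(X, τ) is connected.

Find clopen sets (U ∈ τ with X ∖ U ∈ τ):
  U = ∅, X ∖ U = {p64, p65, p66, p67, p68, p69} — both open, so U is clopen.
  U = {p64, p65, p66, p67, p68, p69}, X ∖ U = ∅ — both open, so U is clopen.
Only trivial clopens (∅ and X) exist, so (X, τ) is connected.
Compute connected components by grouping points that agree on all clopens:
  component: {p64, p65, p66, p67, p68, p69}


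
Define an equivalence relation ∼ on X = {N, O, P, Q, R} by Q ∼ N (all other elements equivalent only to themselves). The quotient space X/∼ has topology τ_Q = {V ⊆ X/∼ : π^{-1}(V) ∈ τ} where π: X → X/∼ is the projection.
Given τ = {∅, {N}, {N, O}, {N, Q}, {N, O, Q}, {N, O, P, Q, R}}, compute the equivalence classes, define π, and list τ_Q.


X/∼ = {[N=Q], [O], [P], [R]}; |τ_Q| = 4.

Equivalence classes: [N=Q], [O], [P], [R].
Quotient map π: X → X/∼ sends N ↦ [N=Q], O ↦ [O], P ↦ [P], Q ↦ [N=Q], R ↦ [R].
For each subset V ⊆ X/∼, compute π^{-1}(V) ⊆ X and check whether π^{-1}(V) ∈ τ. V is open in τ_Q iff π^{-1}(V) ∈ τ.
  V = {}: π^{-1}(V) = ∅ ∈ τ ✓.
  V = {[N=Q]}: π^{-1}(V) = {N, Q} ∈ τ ✓.
  V = {[O]}: π^{-1}(V) = {O} ∉ τ ✗.
  V = {[N=Q], [O]}: π^{-1}(V) = {N, O, Q} ∈ τ ✓.
  V = {[P]}: π^{-1}(V) = {P} ∉ τ ✗.
  V = {[N=Q], [P]}: π^{-1}(V) = {N, P, Q} ∉ τ ✗.
  V = {[O], [P]}: π^{-1}(V) = {O, P} ∉ τ ✗.
  V = {[N=Q], [O], [P]}: π^{-1}(V) = {N, O, P, Q} ∉ τ ✗.
  V = {[R]}: π^{-1}(V) = {R} ∉ τ ✗.
  V = {[N=Q], [R]}: π^{-1}(V) = {N, Q, R} ∉ τ ✗.
  V = {[O], [R]}: π^{-1}(V) = {O, R} ∉ τ ✗.
  V = {[N=Q], [O], [R]}: π^{-1}(V) = {N, O, Q, R} ∉ τ ✗.
  V = {[P], [R]}: π^{-1}(V) = {P, R} ∉ τ ✗.
  V = {[N=Q], [P], [R]}: π^{-1}(V) = {N, P, Q, R} ∉ τ ✗.
  V = {[O], [P], [R]}: π^{-1}(V) = {O, P, R} ∉ τ ✗.
  V = {[N=Q], [O], [P], [R]}: π^{-1}(V) = {N, O, P, Q, R} ∈ τ ✓.
Open sets in the quotient: τ_Q = {{}, {[N=Q]}, {[N=Q], [O]}, {[N=Q], [O], [P], [R]}} (4 elements).


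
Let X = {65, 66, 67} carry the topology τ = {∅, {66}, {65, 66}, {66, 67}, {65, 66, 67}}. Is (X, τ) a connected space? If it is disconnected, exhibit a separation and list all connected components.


(X, τ) is connected.

Find clopen sets (U ∈ τ with X ∖ U ∈ τ):
  U = ∅, X ∖ U = {65, 66, 67} — both open, so U is clopen.
  U = {65, 66, 67}, X ∖ U = ∅ — both open, so U is clopen.
Only trivial clopens (∅ and X) exist, so (X, τ) is connected.
Compute connected components by grouping points that agree on all clopens:
  component: {65, 66, 67}


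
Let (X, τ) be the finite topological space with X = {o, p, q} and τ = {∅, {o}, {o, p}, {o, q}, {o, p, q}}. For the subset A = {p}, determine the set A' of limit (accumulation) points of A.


A' = ∅

For each x ∈ X, list the open sets U ∈ τ with x ∈ U, then check whether U ∩ (A ∖ {x}) ≠ ∅ for every such U.
  x = o: open {o} ∋ x has {o} ∩ (A ∖ {o}) = ∅, so x is NOT a limit point.
  x = p: open {o, p} ∋ x has {o, p} ∩ (A ∖ {p}) = ∅, so x is NOT a limit point.
  x = q: open {o, q} ∋ x has {o, q} ∩ (A ∖ {q}) = ∅, so x is NOT a limit point.
Collecting: A' = ∅.


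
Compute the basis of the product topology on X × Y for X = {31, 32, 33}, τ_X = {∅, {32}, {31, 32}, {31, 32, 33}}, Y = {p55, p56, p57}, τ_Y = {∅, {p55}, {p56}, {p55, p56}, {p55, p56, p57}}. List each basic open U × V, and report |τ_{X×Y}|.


Basis B = {∅ × ∅, {32} × {p55}, {32} × {p56}, {31, 32} × {p55}, {31, 32} × {p56}, {32} × {p55, p56}, {31, 32, 33} × {p55}, {31, 32, 33} × {p56}, {32} × {p55, p56, p57}, {31, 32} × {p55, p56}, {31, 32} × {p55, p56, p57}, {31, 32, 33} × {p55, p56}, {31, 32, 33} × {p55, p56, p57}}; |τ_{X×Y}| = 30.

Enumerate products U × V with U ∈ τ_X, V ∈ τ_Y (deduplicated):
  ∅ × ∅ = {} (∅)
  {32} × {p55} = {(32,p55)}
  {32} × {p56} = {(32,p56)}
  {31, 32} × {p55} = {(31,p55), (32,p55)}
  {31, 32} × {p56} = {(31,p56), (32,p56)}
  {32} × {p55, p56} = {(32,p55), (32,p56)}
  {31, 32, 33} × {p55} = {(31,p55), (32,p55), (33,p55)}
  {31, 32, 33} × {p56} = {(31,p56), (32,p56), (33,p56)}
  {32} × {p55, p56, p57} = {(32,p55), (32,p56), (32,p57)}
  {31, 32} × {p55, p56} = {(31,p55), (31,p56), (32,p55), (32,p56)}
  {31, 32} × {p55, p56, p57} = {(31,p55), (31,p56), (31,p57), (32,p55), (32,p56), (32,p57)}
  {31, 32, 33} × {p55, p56} = {(31,p55), (31,p56), (32,p55), (32,p56), (33,p55), (33,p56)}
  {31, 32, 33} × {p55, p56, p57} = {(31,p55), (31,p56), (31,p57), (32,p55), (32,p56), (32,p57), (33,p55), (33,p56), (33,p57)}
These 13 distinct sets form the basis B.
Close under arbitrary unions to get τ_{X×Y}; counting gives |τ_{X×Y}| = 30.


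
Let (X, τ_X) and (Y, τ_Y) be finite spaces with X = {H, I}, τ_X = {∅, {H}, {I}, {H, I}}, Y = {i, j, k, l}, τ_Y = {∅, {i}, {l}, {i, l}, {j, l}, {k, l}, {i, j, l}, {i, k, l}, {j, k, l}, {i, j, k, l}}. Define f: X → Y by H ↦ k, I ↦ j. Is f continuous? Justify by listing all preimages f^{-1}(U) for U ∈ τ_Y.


f IS continuous.

Compute f^{-1}(U) for each U ∈ τ_Y:
  U = ∅: f^{-1}(U) = ∅ ∈ τ_X ✓.
  U = {i}: f^{-1}(U) = ∅ ∈ τ_X ✓.
  U = {l}: f^{-1}(U) = ∅ ∈ τ_X ✓.
  U = {i, l}: f^{-1}(U) = ∅ ∈ τ_X ✓.
  U = {j, l}: f^{-1}(U) = {I} ∈ τ_X ✓.
  U = {k, l}: f^{-1}(U) = {H} ∈ τ_X ✓.
  U = {i, j, l}: f^{-1}(U) = {I} ∈ τ_X ✓.
  U = {i, k, l}: f^{-1}(U) = {H} ∈ τ_X ✓.
  U = {j, k, l}: f^{-1}(U) = {H, I} ∈ τ_X ✓.
  U = {i, j, k, l}: f^{-1}(U) = {H, I} ∈ τ_X ✓.
Every preimage lies in τ_X, so f IS continuous.


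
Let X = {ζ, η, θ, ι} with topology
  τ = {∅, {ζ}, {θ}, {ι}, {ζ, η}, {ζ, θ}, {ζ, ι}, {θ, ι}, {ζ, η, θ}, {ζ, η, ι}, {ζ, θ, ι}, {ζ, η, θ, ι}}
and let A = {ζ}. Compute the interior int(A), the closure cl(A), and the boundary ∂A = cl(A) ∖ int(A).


int(A) = {ζ}, cl(A) = {ζ, η}, ∂A = {η}.

Closed sets in (X, τ) are complements of opens:
  closed(X, τ) = {∅, {η}, {θ}, {ι}, {ζ, η}, {η, θ}, {η, ι}, {θ, ι}, {ζ, η, θ}, {ζ, η, ι}, {η, θ, ι}, {ζ, η, θ, ι}}.
int(A) = ⋃ {U ∈ τ : U ⊆ A}. Opens contained in A: ∅, {ζ}.
Taking the union of these: int(A) = {ζ}.
cl(A) = ⋂ {C closed : A ⊆ C}. Closed sets containing A: {ζ, η}, {ζ, η, θ}, {ζ, η, ι}, {ζ, η, θ, ι}.
Intersecting these: cl(A) = {ζ, η}.
∂A = cl(A) ∖ int(A) = {ζ, η} ∖ {ζ} = {η}.


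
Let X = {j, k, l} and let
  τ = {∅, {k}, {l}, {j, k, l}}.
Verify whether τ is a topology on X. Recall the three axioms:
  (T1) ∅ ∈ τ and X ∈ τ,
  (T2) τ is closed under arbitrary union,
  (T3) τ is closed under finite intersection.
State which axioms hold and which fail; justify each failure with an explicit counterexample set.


τ is NOT a topology on X.

Axiom (T1): ∅ ∈ τ? Yes; X ∈ τ? Yes.
Axiom (T2/T3): check pairwise unions and intersections of members of τ.
Counterexample for (T2): {k} ∪ {l} = {k, l} ∉ τ. Therefore τ is NOT a topology.


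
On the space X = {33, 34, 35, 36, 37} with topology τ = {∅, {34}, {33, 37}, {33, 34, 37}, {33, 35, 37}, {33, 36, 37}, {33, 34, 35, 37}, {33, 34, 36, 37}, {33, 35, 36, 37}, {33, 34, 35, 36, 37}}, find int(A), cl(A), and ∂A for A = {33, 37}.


int(A) = {33, 37}, cl(A) = {33, 35, 36, 37}, ∂A = {35, 36}.

Closed sets in (X, τ) are complements of opens:
  closed(X, τ) = {∅, {34}, {35}, {36}, {34, 35}, {34, 36}, {35, 36}, {34, 35, 36}, {33, 35, 36, 37}, {33, 34, 35, 36, 37}}.
int(A) = ⋃ {U ∈ τ : U ⊆ A}. Opens contained in A: ∅, {33, 37}.
Taking the union of these: int(A) = {33, 37}.
cl(A) = ⋂ {C closed : A ⊆ C}. Closed sets containing A: {33, 35, 36, 37}, {33, 34, 35, 36, 37}.
Intersecting these: cl(A) = {33, 35, 36, 37}.
∂A = cl(A) ∖ int(A) = {33, 35, 36, 37} ∖ {33, 37} = {35, 36}.


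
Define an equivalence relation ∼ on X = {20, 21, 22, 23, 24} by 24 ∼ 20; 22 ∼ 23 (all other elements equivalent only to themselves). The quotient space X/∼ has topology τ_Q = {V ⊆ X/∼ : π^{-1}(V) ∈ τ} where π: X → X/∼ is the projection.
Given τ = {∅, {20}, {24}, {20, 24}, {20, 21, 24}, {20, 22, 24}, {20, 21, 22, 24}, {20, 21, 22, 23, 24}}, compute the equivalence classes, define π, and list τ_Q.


X/∼ = {[20=24], [21], [22=23]}; |τ_Q| = 4.

Equivalence classes: [20=24], [21], [22=23].
Quotient map π: X → X/∼ sends 20 ↦ [20=24], 21 ↦ [21], 22 ↦ [22=23], 23 ↦ [22=23], 24 ↦ [20=24].
For each subset V ⊆ X/∼, compute π^{-1}(V) ⊆ X and check whether π^{-1}(V) ∈ τ. V is open in τ_Q iff π^{-1}(V) ∈ τ.
  V = {}: π^{-1}(V) = ∅ ∈ τ ✓.
  V = {[20=24]}: π^{-1}(V) = {20, 24} ∈ τ ✓.
  V = {[21]}: π^{-1}(V) = {21} ∉ τ ✗.
  V = {[20=24], [21]}: π^{-1}(V) = {20, 21, 24} ∈ τ ✓.
  V = {[22=23]}: π^{-1}(V) = {22, 23} ∉ τ ✗.
  V = {[20=24], [22=23]}: π^{-1}(V) = {20, 22, 23, 24} ∉ τ ✗.
  V = {[21], [22=23]}: π^{-1}(V) = {21, 22, 23} ∉ τ ✗.
  V = {[20=24], [21], [22=23]}: π^{-1}(V) = {20, 21, 22, 23, 24} ∈ τ ✓.
Open sets in the quotient: τ_Q = {{}, {[20=24]}, {[20=24], [21]}, {[20=24], [21], [22=23]}} (4 elements).


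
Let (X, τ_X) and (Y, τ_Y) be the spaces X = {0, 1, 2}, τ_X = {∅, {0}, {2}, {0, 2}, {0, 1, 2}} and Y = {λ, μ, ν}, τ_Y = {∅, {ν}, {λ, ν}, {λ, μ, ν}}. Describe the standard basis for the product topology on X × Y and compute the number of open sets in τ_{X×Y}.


Basis B = {∅ × ∅, {0} × {ν}, {2} × {ν}, {0} × {λ, ν}, {0, 2} × {ν}, {2} × {λ, ν}, {0} × {λ, μ, ν}, {0, 1, 2} × {ν}, {2} × {λ, μ, ν}, {0, 2} × {λ, ν}, {0, 2} × {λ, μ, ν}, {0, 1, 2} × {λ, ν}, {0, 1, 2} × {λ, μ, ν}}; |τ_{X×Y}| = 30.

Enumerate products U × V with U ∈ τ_X, V ∈ τ_Y (deduplicated):
  ∅ × ∅ = {} (∅)
  {0} × {ν} = {(0,ν)}
  {2} × {ν} = {(2,ν)}
  {0} × {λ, ν} = {(0,λ), (0,ν)}
  {0, 2} × {ν} = {(0,ν), (2,ν)}
  {2} × {λ, ν} = {(2,λ), (2,ν)}
  {0} × {λ, μ, ν} = {(0,λ), (0,μ), (0,ν)}
  {0, 1, 2} × {ν} = {(0,ν), (1,ν), (2,ν)}
  {2} × {λ, μ, ν} = {(2,λ), (2,μ), (2,ν)}
  {0, 2} × {λ, ν} = {(0,λ), (0,ν), (2,λ), (2,ν)}
  {0, 2} × {λ, μ, ν} = {(0,λ), (0,μ), (0,ν), (2,λ), (2,μ), (2,ν)}
  {0, 1, 2} × {λ, ν} = {(0,λ), (0,ν), (1,λ), (1,ν), (2,λ), (2,ν)}
  {0, 1, 2} × {λ, μ, ν} = {(0,λ), (0,μ), (0,ν), (1,λ), (1,μ), (1,ν), (2,λ), (2,μ), (2,ν)}
These 13 distinct sets form the basis B.
Close under arbitrary unions to get τ_{X×Y}; counting gives |τ_{X×Y}| = 30.


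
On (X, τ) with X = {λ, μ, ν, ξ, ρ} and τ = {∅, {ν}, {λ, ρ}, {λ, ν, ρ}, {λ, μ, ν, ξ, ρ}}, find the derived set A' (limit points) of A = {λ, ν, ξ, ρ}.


A' = {λ, μ, ξ, ρ}

For each x ∈ X, list the open sets U ∈ τ with x ∈ U, then check whether U ∩ (A ∖ {x}) ≠ ∅ for every such U.
  x = λ: opens ∋ x are {λ, ρ}, {λ, ν, ρ}, {λ, μ, ν, ξ, ρ}; each meets A ∖ {λ}, so x IS a limit point.
  x = μ: opens ∋ x are {λ, μ, ν, ξ, ρ}; each meets A ∖ {μ}, so x IS a limit point.
  x = ν: open {ν} ∋ x has {ν} ∩ (A ∖ {ν}) = ∅, so x is NOT a limit point.
  x = ξ: opens ∋ x are {λ, μ, ν, ξ, ρ}; each meets A ∖ {ξ}, so x IS a limit point.
  x = ρ: opens ∋ x are {λ, ρ}, {λ, ν, ρ}, {λ, μ, ν, ξ, ρ}; each meets A ∖ {ρ}, so x IS a limit point.
Collecting: A' = {λ, μ, ξ, ρ}.


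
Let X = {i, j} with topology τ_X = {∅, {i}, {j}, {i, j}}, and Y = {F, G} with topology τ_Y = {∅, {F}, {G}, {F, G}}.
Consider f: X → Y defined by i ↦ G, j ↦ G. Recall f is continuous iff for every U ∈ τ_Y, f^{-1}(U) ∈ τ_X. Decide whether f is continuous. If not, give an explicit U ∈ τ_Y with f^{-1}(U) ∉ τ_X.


f IS continuous.

Compute f^{-1}(U) for each U ∈ τ_Y:
  U = ∅: f^{-1}(U) = ∅ ∈ τ_X ✓.
  U = {F}: f^{-1}(U) = ∅ ∈ τ_X ✓.
  U = {G}: f^{-1}(U) = {i, j} ∈ τ_X ✓.
  U = {F, G}: f^{-1}(U) = {i, j} ∈ τ_X ✓.
Every preimage lies in τ_X, so f IS continuous.


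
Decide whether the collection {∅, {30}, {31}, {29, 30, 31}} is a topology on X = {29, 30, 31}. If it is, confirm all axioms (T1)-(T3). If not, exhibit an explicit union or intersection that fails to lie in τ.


τ is NOT a topology on X.

Axiom (T1): ∅ ∈ τ? Yes; X ∈ τ? Yes.
Axiom (T2/T3): check pairwise unions and intersections of members of τ.
Counterexample for (T2): {30} ∪ {31} = {30, 31} ∉ τ. Therefore τ is NOT a topology.


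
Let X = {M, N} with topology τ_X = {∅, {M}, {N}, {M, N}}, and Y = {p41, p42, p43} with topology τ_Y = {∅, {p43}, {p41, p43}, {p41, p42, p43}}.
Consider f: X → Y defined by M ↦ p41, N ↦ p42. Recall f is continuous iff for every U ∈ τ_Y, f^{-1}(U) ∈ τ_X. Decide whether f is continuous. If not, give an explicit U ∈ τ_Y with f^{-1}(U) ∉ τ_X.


f IS continuous.

Compute f^{-1}(U) for each U ∈ τ_Y:
  U = ∅: f^{-1}(U) = ∅ ∈ τ_X ✓.
  U = {p43}: f^{-1}(U) = ∅ ∈ τ_X ✓.
  U = {p41, p43}: f^{-1}(U) = {M} ∈ τ_X ✓.
  U = {p41, p42, p43}: f^{-1}(U) = {M, N} ∈ τ_X ✓.
Every preimage lies in τ_X, so f IS continuous.


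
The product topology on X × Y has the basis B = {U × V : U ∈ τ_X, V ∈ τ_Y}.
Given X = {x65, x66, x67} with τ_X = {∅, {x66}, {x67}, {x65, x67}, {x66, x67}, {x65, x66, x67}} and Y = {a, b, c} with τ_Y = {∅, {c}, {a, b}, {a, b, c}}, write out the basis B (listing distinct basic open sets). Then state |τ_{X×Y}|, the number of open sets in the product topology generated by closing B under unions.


Basis B = {∅ × ∅, {x66} × {c}, {x67} × {c}, {x65, x67} × {c}, {x66} × {a, b}, {x66, x67} × {c}, {x67} × {a, b}, {x65, x66, x67} × {c}, {x66} × {a, b, c}, {x67} × {a, b, c}, {x65, x67} × {a, b}, {x66, x67} × {a, b}, {x65, x67} × {a, b, c}, {x65, x66, x67} × {a, b}, {x66, x67} × {a, b, c}, {x65, x66, x67} × {a, b, c}}; |τ_{X×Y}| = 36.

Enumerate products U × V with U ∈ τ_X, V ∈ τ_Y (deduplicated):
  ∅ × ∅ = {} (∅)
  {x66} × {c} = {(x66,c)}
  {x67} × {c} = {(x67,c)}
  {x65, x67} × {c} = {(x65,c), (x67,c)}
  {x66} × {a, b} = {(x66,a), (x66,b)}
  {x66, x67} × {c} = {(x66,c), (x67,c)}
  {x67} × {a, b} = {(x67,a), (x67,b)}
  {x65, x66, x67} × {c} = {(x65,c), (x66,c), (x67,c)}
  {x66} × {a, b, c} = {(x66,a), (x66,b), (x66,c)}
  {x67} × {a, b, c} = {(x67,a), (x67,b), (x67,c)}
  {x65, x67} × {a, b} = {(x65,a), (x65,b), (x67,a), (x67,b)}
  {x66, x67} × {a, b} = {(x66,a), (x66,b), (x67,a), (x67,b)}
  {x65, x67} × {a, b, c} = {(x65,a), (x65,b), (x65,c), (x67,a), (x67,b), (x67,c)}
  {x65, x66, x67} × {a, b} = {(x65,a), (x65,b), (x66,a), (x66,b), (x67,a), (x67,b)}
  {x66, x67} × {a, b, c} = {(x66,a), (x66,b), (x66,c), (x67,a), (x67,b), (x67,c)}
  {x65, x66, x67} × {a, b, c} = {(x65,a), (x65,b), (x65,c), (x66,a), (x66,b), (x66,c), (x67,a), (x67,b), (x67,c)}
These 16 distinct sets form the basis B.
Close under arbitrary unions to get τ_{X×Y}; counting gives |τ_{X×Y}| = 36.


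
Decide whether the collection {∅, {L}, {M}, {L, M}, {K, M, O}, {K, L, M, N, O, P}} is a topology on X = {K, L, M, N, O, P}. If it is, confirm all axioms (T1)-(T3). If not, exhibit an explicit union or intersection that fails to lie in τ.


τ is NOT a topology on X.

Axiom (T1): ∅ ∈ τ? Yes; X ∈ τ? Yes.
Axiom (T2/T3): check pairwise unions and intersections of members of τ.
Counterexample for (T2): {L} ∪ {K, M, O} = {K, L, M, O} ∉ τ. Therefore τ is NOT a topology.


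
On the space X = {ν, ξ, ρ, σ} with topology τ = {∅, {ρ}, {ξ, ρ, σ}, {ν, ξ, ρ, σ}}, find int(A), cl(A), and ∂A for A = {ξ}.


int(A) = ∅, cl(A) = {ν, ξ, σ}, ∂A = {ν, ξ, σ}.

Closed sets in (X, τ) are complements of opens:
  closed(X, τ) = {∅, {ν}, {ν, ξ, σ}, {ν, ξ, ρ, σ}}.
int(A) = ⋃ {U ∈ τ : U ⊆ A}. Opens contained in A: ∅.
Taking the union of these: int(A) = ∅.
cl(A) = ⋂ {C closed : A ⊆ C}. Closed sets containing A: {ν, ξ, σ}, {ν, ξ, ρ, σ}.
Intersecting these: cl(A) = {ν, ξ, σ}.
∂A = cl(A) ∖ int(A) = {ν, ξ, σ} ∖ ∅ = {ν, ξ, σ}.


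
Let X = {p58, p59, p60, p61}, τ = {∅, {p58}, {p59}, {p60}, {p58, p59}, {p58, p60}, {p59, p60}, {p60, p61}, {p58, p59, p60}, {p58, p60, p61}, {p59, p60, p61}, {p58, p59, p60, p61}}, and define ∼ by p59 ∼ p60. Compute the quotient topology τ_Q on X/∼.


X/∼ = {[p58], [p59=p60], [p61]}; |τ_Q| = 6.

Equivalence classes: [p58], [p59=p60], [p61].
Quotient map π: X → X/∼ sends p58 ↦ [p58], p59 ↦ [p59=p60], p60 ↦ [p59=p60], p61 ↦ [p61].
For each subset V ⊆ X/∼, compute π^{-1}(V) ⊆ X and check whether π^{-1}(V) ∈ τ. V is open in τ_Q iff π^{-1}(V) ∈ τ.
  V = {}: π^{-1}(V) = ∅ ∈ τ ✓.
  V = {[p58]}: π^{-1}(V) = {p58} ∈ τ ✓.
  V = {[p59=p60]}: π^{-1}(V) = {p59, p60} ∈ τ ✓.
  V = {[p58], [p59=p60]}: π^{-1}(V) = {p58, p59, p60} ∈ τ ✓.
  V = {[p61]}: π^{-1}(V) = {p61} ∉ τ ✗.
  V = {[p58], [p61]}: π^{-1}(V) = {p58, p61} ∉ τ ✗.
  V = {[p59=p60], [p61]}: π^{-1}(V) = {p59, p60, p61} ∈ τ ✓.
  V = {[p58], [p59=p60], [p61]}: π^{-1}(V) = {p58, p59, p60, p61} ∈ τ ✓.
Open sets in the quotient: τ_Q = {{}, {[p58]}, {[p59=p60]}, {[p58], [p59=p60]}, {[p59=p60], [p61]}, {[p58], [p59=p60], [p61]}} (6 elements).


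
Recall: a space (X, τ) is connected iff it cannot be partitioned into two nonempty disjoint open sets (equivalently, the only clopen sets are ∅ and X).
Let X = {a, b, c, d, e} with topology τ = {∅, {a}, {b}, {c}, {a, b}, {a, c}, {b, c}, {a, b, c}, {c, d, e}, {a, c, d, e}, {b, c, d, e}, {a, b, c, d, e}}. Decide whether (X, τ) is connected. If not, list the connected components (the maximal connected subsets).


(X, τ) is disconnected; components = [{a}, {b}, {c, d, e}].

Find clopen sets (U ∈ τ with X ∖ U ∈ τ):
  U = ∅, X ∖ U = {a, b, c, d, e} — both open, so U is clopen.
  U = {a}, X ∖ U = {b, c, d, e} — both open, so U is clopen.
  U = {b}, X ∖ U = {a, c, d, e} — both open, so U is clopen.
  U = {a, b}, X ∖ U = {c, d, e} — both open, so U is clopen.
  U = {c, d, e}, X ∖ U = {a, b} — both open, so U is clopen.
  U = {a, c, d, e}, X ∖ U = {b} — both open, so U is clopen.
  U = {b, c, d, e}, X ∖ U = {a} — both open, so U is clopen.
  U = {a, b, c, d, e}, X ∖ U = ∅ — both open, so U is clopen.
Nontrivial clopen(s) exist: e.g. {a, b}. So (X, τ) is disconnected.
Compute connected components by grouping points that agree on all clopens:
  component: {a}
  component: {b}
  component: {c, d, e}


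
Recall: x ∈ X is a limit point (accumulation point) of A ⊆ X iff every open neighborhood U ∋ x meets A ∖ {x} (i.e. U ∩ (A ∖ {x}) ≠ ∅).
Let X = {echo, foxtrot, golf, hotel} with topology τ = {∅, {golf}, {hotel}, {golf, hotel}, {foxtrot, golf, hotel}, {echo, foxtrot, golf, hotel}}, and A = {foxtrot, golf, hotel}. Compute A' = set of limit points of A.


A' = {echo, foxtrot}

For each x ∈ X, list the open sets U ∈ τ with x ∈ U, then check whether U ∩ (A ∖ {x}) ≠ ∅ for every such U.
  x = echo: opens ∋ x are {echo, foxtrot, golf, hotel}; each meets A ∖ {echo}, so x IS a limit point.
  x = foxtrot: opens ∋ x are {foxtrot, golf, hotel}, {echo, foxtrot, golf, hotel}; each meets A ∖ {foxtrot}, so x IS a limit point.
  x = golf: open {golf} ∋ x has {golf} ∩ (A ∖ {golf}) = ∅, so x is NOT a limit point.
  x = hotel: open {hotel} ∋ x has {hotel} ∩ (A ∖ {hotel}) = ∅, so x is NOT a limit point.
Collecting: A' = {echo, foxtrot}.


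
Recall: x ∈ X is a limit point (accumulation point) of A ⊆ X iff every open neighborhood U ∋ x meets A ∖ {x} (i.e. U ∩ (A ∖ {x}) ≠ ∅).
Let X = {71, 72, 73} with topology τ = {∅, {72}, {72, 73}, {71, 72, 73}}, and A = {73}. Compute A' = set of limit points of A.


A' = {71}

For each x ∈ X, list the open sets U ∈ τ with x ∈ U, then check whether U ∩ (A ∖ {x}) ≠ ∅ for every such U.
  x = 71: opens ∋ x are {71, 72, 73}; each meets A ∖ {71}, so x IS a limit point.
  x = 72: open {72} ∋ x has {72} ∩ (A ∖ {72}) = ∅, so x is NOT a limit point.
  x = 73: open {72, 73} ∋ x has {72, 73} ∩ (A ∖ {73}) = ∅, so x is NOT a limit point.
Collecting: A' = {71}.


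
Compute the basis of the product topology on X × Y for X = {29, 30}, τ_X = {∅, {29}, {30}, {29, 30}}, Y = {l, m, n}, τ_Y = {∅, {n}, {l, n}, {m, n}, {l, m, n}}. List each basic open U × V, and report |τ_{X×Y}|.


Basis B = {∅ × ∅, {29} × {n}, {30} × {n}, {29} × {l, n}, {29} × {m, n}, {29, 30} × {n}, {30} × {l, n}, {30} × {m, n}, {29} × {l, m, n}, {30} × {l, m, n}, {29, 30} × {l, n}, {29, 30} × {m, n}, {29, 30} × {l, m, n}}; |τ_{X×Y}| = 25.

Enumerate products U × V with U ∈ τ_X, V ∈ τ_Y (deduplicated):
  ∅ × ∅ = {} (∅)
  {29} × {n} = {(29,n)}
  {30} × {n} = {(30,n)}
  {29} × {l, n} = {(29,l), (29,n)}
  {29} × {m, n} = {(29,m), (29,n)}
  {29, 30} × {n} = {(29,n), (30,n)}
  {30} × {l, n} = {(30,l), (30,n)}
  {30} × {m, n} = {(30,m), (30,n)}
  {29} × {l, m, n} = {(29,l), (29,m), (29,n)}
  {30} × {l, m, n} = {(30,l), (30,m), (30,n)}
  {29, 30} × {l, n} = {(29,l), (29,n), (30,l), (30,n)}
  {29, 30} × {m, n} = {(29,m), (29,n), (30,m), (30,n)}
  {29, 30} × {l, m, n} = {(29,l), (29,m), (29,n), (30,l), (30,m), (30,n)}
These 13 distinct sets form the basis B.
Close under arbitrary unions to get τ_{X×Y}; counting gives |τ_{X×Y}| = 25.


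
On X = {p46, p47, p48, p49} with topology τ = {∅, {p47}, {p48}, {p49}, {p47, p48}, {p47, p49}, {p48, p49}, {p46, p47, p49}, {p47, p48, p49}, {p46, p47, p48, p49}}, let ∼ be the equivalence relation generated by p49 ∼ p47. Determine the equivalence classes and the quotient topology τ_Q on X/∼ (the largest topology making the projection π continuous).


X/∼ = {[p46], [p47=p49], [p48]}; |τ_Q| = 6.

Equivalence classes: [p46], [p47=p49], [p48].
Quotient map π: X → X/∼ sends p46 ↦ [p46], p47 ↦ [p47=p49], p48 ↦ [p48], p49 ↦ [p47=p49].
For each subset V ⊆ X/∼, compute π^{-1}(V) ⊆ X and check whether π^{-1}(V) ∈ τ. V is open in τ_Q iff π^{-1}(V) ∈ τ.
  V = {}: π^{-1}(V) = ∅ ∈ τ ✓.
  V = {[p46]}: π^{-1}(V) = {p46} ∉ τ ✗.
  V = {[p47=p49]}: π^{-1}(V) = {p47, p49} ∈ τ ✓.
  V = {[p46], [p47=p49]}: π^{-1}(V) = {p46, p47, p49} ∈ τ ✓.
  V = {[p48]}: π^{-1}(V) = {p48} ∈ τ ✓.
  V = {[p46], [p48]}: π^{-1}(V) = {p46, p48} ∉ τ ✗.
  V = {[p47=p49], [p48]}: π^{-1}(V) = {p47, p48, p49} ∈ τ ✓.
  V = {[p46], [p47=p49], [p48]}: π^{-1}(V) = {p46, p47, p48, p49} ∈ τ ✓.
Open sets in the quotient: τ_Q = {{}, {[p47=p49]}, {[p46], [p47=p49]}, {[p48]}, {[p47=p49], [p48]}, {[p46], [p47=p49], [p48]}} (6 elements).


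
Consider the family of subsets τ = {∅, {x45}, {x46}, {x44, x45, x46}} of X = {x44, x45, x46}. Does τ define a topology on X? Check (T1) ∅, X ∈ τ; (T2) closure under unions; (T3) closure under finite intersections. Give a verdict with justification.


τ is NOT a topology on X.

Axiom (T1): ∅ ∈ τ? Yes; X ∈ τ? Yes.
Axiom (T2/T3): check pairwise unions and intersections of members of τ.
Counterexample for (T2): {x45} ∪ {x46} = {x45, x46} ∉ τ. Therefore τ is NOT a topology.


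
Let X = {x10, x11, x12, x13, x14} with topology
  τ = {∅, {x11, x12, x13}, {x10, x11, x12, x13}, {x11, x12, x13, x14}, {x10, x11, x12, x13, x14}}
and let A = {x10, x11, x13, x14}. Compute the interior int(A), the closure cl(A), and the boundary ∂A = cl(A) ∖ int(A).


int(A) = ∅, cl(A) = {x10, x11, x12, x13, x14}, ∂A = {x10, x11, x12, x13, x14}.

Closed sets in (X, τ) are complements of opens:
  closed(X, τ) = {∅, {x10}, {x14}, {x10, x14}, {x10, x11, x12, x13, x14}}.
int(A) = ⋃ {U ∈ τ : U ⊆ A}. Opens contained in A: ∅.
Taking the union of these: int(A) = ∅.
cl(A) = ⋂ {C closed : A ⊆ C}. Closed sets containing A: {x10, x11, x12, x13, x14}.
Intersecting these: cl(A) = {x10, x11, x12, x13, x14}.
∂A = cl(A) ∖ int(A) = {x10, x11, x12, x13, x14} ∖ ∅ = {x10, x11, x12, x13, x14}.


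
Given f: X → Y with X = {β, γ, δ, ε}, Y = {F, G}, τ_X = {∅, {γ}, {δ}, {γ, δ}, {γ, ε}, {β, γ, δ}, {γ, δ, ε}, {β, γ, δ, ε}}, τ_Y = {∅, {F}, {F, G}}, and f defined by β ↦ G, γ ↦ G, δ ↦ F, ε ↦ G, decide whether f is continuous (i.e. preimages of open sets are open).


f IS continuous.

Compute f^{-1}(U) for each U ∈ τ_Y:
  U = ∅: f^{-1}(U) = ∅ ∈ τ_X ✓.
  U = {F}: f^{-1}(U) = {δ} ∈ τ_X ✓.
  U = {F, G}: f^{-1}(U) = {β, γ, δ, ε} ∈ τ_X ✓.
Every preimage lies in τ_X, so f IS continuous.


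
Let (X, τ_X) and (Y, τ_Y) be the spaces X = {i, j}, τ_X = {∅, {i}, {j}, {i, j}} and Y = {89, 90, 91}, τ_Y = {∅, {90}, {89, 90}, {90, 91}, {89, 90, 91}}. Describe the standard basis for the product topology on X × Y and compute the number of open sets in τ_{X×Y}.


Basis B = {∅ × ∅, {i} × {90}, {j} × {90}, {i} × {89, 90}, {i} × {90, 91}, {i, j} × {90}, {j} × {89, 90}, {j} × {90, 91}, {i} × {89, 90, 91}, {j} × {89, 90, 91}, {i, j} × {89, 90}, {i, j} × {90, 91}, {i, j} × {89, 90, 91}}; |τ_{X×Y}| = 25.

Enumerate products U × V with U ∈ τ_X, V ∈ τ_Y (deduplicated):
  ∅ × ∅ = {} (∅)
  {i} × {90} = {(i,90)}
  {j} × {90} = {(j,90)}
  {i} × {89, 90} = {(i,89), (i,90)}
  {i} × {90, 91} = {(i,90), (i,91)}
  {i, j} × {90} = {(i,90), (j,90)}
  {j} × {89, 90} = {(j,89), (j,90)}
  {j} × {90, 91} = {(j,90), (j,91)}
  {i} × {89, 90, 91} = {(i,89), (i,90), (i,91)}
  {j} × {89, 90, 91} = {(j,89), (j,90), (j,91)}
  {i, j} × {89, 90} = {(i,89), (i,90), (j,89), (j,90)}
  {i, j} × {90, 91} = {(i,90), (i,91), (j,90), (j,91)}
  {i, j} × {89, 90, 91} = {(i,89), (i,90), (i,91), (j,89), (j,90), (j,91)}
These 13 distinct sets form the basis B.
Close under arbitrary unions to get τ_{X×Y}; counting gives |τ_{X×Y}| = 25.


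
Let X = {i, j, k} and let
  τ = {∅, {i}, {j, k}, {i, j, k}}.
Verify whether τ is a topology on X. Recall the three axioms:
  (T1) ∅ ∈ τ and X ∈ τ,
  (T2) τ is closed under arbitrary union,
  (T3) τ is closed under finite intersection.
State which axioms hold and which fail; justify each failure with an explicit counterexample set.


τ IS a topology on X.

Axiom (T1): ∅ ∈ τ? Yes; X ∈ τ? Yes.
Axiom (T2/T3): check pairwise unions and intersections of members of τ.
All pairwise intersections and unions checked — each lies in τ. Therefore τ satisfies (T1), (T2), (T3): it IS a topology on X.


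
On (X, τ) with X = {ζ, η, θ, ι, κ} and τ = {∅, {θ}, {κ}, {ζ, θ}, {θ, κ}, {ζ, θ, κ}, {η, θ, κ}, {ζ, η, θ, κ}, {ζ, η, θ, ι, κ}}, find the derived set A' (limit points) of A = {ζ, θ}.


A' = {ζ, η, ι}

For each x ∈ X, list the open sets U ∈ τ with x ∈ U, then check whether U ∩ (A ∖ {x}) ≠ ∅ for every such U.
  x = ζ: opens ∋ x are {ζ, θ}, {ζ, θ, κ}, {ζ, η, θ, κ}, {ζ, η, θ, ι, κ}; each meets A ∖ {ζ}, so x IS a limit point.
  x = η: opens ∋ x are {η, θ, κ}, {ζ, η, θ, κ}, {ζ, η, θ, ι, κ}; each meets A ∖ {η}, so x IS a limit point.
  x = θ: open {θ} ∋ x has {θ} ∩ (A ∖ {θ}) = ∅, so x is NOT a limit point.
  x = ι: opens ∋ x are {ζ, η, θ, ι, κ}; each meets A ∖ {ι}, so x IS a limit point.
  x = κ: open {κ} ∋ x has {κ} ∩ (A ∖ {κ}) = ∅, so x is NOT a limit point.
Collecting: A' = {ζ, η, ι}.


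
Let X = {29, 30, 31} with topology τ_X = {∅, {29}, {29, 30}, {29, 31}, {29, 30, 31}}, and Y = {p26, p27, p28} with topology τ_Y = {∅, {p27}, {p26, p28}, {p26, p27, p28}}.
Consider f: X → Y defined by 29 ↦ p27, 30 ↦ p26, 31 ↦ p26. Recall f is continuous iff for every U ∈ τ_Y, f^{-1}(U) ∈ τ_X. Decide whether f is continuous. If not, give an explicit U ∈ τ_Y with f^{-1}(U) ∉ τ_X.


f is NOT continuous.

Compute f^{-1}(U) for each U ∈ τ_Y:
  U = ∅: f^{-1}(U) = ∅ ∈ τ_X ✓.
  U = {p27}: f^{-1}(U) = {29} ∈ τ_X ✓.
  U = {p26, p28}: f^{-1}(U) = {30, 31} ∉ τ_X ✗.
  U = {p26, p27, p28}: f^{-1}(U) = {29, 30, 31} ∈ τ_X ✓.
Found U = {p26, p28} with f^{-1}(U) = {30, 31} not in τ_X. Therefore f is NOT continuous.


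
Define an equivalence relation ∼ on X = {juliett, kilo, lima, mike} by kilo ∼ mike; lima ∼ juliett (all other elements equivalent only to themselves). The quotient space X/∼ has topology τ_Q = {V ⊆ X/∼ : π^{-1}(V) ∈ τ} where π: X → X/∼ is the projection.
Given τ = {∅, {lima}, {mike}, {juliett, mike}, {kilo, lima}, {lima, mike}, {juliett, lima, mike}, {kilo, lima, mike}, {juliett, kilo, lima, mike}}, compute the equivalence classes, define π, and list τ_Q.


X/∼ = {[juliett=lima], [kilo=mike]}; |τ_Q| = 2.

Equivalence classes: [juliett=lima], [kilo=mike].
Quotient map π: X → X/∼ sends juliett ↦ [juliett=lima], kilo ↦ [kilo=mike], lima ↦ [juliett=lima], mike ↦ [kilo=mike].
For each subset V ⊆ X/∼, compute π^{-1}(V) ⊆ X and check whether π^{-1}(V) ∈ τ. V is open in τ_Q iff π^{-1}(V) ∈ τ.
  V = {}: π^{-1}(V) = ∅ ∈ τ ✓.
  V = {[juliett=lima]}: π^{-1}(V) = {juliett, lima} ∉ τ ✗.
  V = {[kilo=mike]}: π^{-1}(V) = {kilo, mike} ∉ τ ✗.
  V = {[juliett=lima], [kilo=mike]}: π^{-1}(V) = {juliett, kilo, lima, mike} ∈ τ ✓.
Open sets in the quotient: τ_Q = {{}, {[juliett=lima], [kilo=mike]}} (2 elements).
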